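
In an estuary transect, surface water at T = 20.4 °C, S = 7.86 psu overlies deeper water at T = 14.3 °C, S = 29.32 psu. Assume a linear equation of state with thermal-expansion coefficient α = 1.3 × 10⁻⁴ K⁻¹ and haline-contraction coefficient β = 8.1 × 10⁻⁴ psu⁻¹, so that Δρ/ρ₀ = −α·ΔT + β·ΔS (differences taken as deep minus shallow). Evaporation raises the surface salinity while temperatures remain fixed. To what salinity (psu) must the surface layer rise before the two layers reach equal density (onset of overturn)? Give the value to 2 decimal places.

Neutral buoyancy requires −α(T_deep − T_surf) + β(S_deep − S_surf′) = 0.
S_surf′ = S_deep − (α/β)·ΔT = 29.32 − (1.3 × 10⁻⁴/8.1 × 10⁻⁴)·(-6.1) = 30.2990 psu.
Increase required: 30.2990 − 7.86 = 22.4390 psu.

30.30 psu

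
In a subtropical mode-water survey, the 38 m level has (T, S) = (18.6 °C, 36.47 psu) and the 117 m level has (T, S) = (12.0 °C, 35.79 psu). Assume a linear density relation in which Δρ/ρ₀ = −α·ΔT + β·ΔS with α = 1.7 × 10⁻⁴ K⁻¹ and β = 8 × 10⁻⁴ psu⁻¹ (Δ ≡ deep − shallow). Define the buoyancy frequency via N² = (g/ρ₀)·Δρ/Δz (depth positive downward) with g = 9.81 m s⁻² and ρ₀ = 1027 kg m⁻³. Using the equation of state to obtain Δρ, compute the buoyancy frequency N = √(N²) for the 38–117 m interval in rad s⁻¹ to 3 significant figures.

8.47 × 10⁻³ rad s⁻¹

ΔT = -6.6 K, ΔS = -0.68 psu (deep − shallow).
Δρ/ρ₀ = −αΔT + βΔS = 1.122 × 10⁻³ − 5.44 × 10⁻⁴ = 5.78 × 10⁻⁴, so Δρ ≈ 0.5936 kg m⁻³.
N² = (g/ρ₀)·Δρ/Δz = g·(Δρ/ρ₀)/Δz = 9.81 × 5.78 × 10⁻⁴ / 79 = 7.1774 × 10⁻⁵ s⁻².
N = √(7.1774 × 10⁻⁵) = 8.4720 × 10⁻³ rad s⁻¹ ≈ 8.47 × 10⁻³ rad s⁻¹.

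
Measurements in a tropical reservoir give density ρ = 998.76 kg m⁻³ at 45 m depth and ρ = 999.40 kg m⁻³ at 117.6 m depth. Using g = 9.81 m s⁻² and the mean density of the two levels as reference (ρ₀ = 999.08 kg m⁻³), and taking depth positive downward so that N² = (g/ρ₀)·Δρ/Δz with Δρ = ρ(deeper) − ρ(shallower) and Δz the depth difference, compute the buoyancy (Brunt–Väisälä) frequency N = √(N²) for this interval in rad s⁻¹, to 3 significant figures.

9.30 × 10⁻³ rad s⁻¹

Δρ = 999.40 − 998.76 = 0.64 kg m⁻³ over Δz = 117.6 − 45 = 72.6 m.
N² = (9.81/999.08) × (0.64/72.6) = 8.6559 × 10⁻⁵ s⁻².
N = √(8.6559 × 10⁻⁵) = 9.3037 × 10⁻³ rad s⁻¹ ≈ 9.30 × 10⁻³ rad s⁻¹.
A positive N² confirms static stability across the interval.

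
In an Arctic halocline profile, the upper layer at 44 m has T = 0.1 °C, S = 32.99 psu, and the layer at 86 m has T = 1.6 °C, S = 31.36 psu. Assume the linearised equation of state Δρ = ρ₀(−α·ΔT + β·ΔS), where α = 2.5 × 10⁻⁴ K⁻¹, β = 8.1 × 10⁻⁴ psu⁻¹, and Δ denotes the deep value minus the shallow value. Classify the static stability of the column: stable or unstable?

unstable

ΔT = 1.6 − 0.1 = +1.5 K and ΔS = 31.36 − 32.99 = -1.63 psu (deep − shallow).
−αΔT = -3.75 × 10⁻⁴; βΔS = -1.3203 × 10⁻³; sum Δρ/ρ₀ = -1.6953 × 10⁻³.
Δρ/ρ₀ < 0, so Δρ < 0: deeper water is lighter → statically unstable; the column would overturn.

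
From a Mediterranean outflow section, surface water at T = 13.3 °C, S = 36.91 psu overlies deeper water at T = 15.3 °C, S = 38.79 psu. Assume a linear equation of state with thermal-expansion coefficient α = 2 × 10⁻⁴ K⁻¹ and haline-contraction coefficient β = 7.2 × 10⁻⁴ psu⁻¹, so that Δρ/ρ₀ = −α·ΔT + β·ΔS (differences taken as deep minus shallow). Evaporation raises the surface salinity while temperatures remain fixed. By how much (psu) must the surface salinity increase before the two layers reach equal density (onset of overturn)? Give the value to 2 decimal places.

Neutral buoyancy requires −α(T_deep − T_surf) + β(S_deep − S_surf′) = 0.
S_surf′ = S_deep − (α/β)·ΔT = 38.79 − (2 × 10⁻⁴/7.2 × 10⁻⁴)·(+2.0) = 38.2344 psu.
Increase required: 38.2344 − 36.91 = 1.3244 psu.

1.32 psu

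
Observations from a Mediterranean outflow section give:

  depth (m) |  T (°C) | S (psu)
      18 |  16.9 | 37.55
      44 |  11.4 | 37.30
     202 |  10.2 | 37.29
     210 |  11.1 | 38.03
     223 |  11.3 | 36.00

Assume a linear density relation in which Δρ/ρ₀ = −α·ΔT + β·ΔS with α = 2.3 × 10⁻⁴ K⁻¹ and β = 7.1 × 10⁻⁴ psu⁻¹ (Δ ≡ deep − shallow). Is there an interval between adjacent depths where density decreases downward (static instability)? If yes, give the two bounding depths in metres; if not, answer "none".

Evaluate Δρ/ρ₀ = −αΔT + βΔS across each adjacent pair:
  18–44 m: −αΔT+βΔS = −(2.3 × 10⁻⁴)(-5.5)+(7.1 × 10⁻⁴)(-0.25) = 1.1 × 10⁻³ → stable
  44–202 m: −αΔT+βΔS = −(2.3 × 10⁻⁴)(-1.2)+(7.1 × 10⁻⁴)(-0.01) = 2.7 × 10⁻⁴ → stable
  202–210 m: −αΔT+βΔS = −(2.3 × 10⁻⁴)(+0.9)+(7.1 × 10⁻⁴)(+0.74) = 3.2 × 10⁻⁴ → stable
  210–223 m: −αΔT+βΔS = −(2.3 × 10⁻⁴)(+0.2)+(7.1 × 10⁻⁴)(-2.03) = -1.5 × 10⁻³ → UNSTABLE
The 210–223 m interval has Δρ < 0: lighter water underlies denser water.

210–223 m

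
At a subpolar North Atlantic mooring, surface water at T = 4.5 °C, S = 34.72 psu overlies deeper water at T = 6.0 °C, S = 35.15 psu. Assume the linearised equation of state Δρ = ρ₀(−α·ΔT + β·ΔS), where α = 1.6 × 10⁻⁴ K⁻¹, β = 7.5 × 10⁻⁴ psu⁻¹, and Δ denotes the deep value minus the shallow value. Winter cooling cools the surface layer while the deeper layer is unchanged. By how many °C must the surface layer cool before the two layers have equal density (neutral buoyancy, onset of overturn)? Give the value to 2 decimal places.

0.52 °C

Neutral buoyancy requires Δρ = 0, i.e. −α(T_deep − T_surf′) + β(S_deep − S_surf) = 0.
T_surf′ = T_deep − (β/α)·ΔS = 6.0 − (7.5 × 10⁻⁴/1.6 × 10⁻⁴)·(+0.43) = 3.9844 °C.
Cooling required: 4.5 − (3.9844) = 0.5156 °C.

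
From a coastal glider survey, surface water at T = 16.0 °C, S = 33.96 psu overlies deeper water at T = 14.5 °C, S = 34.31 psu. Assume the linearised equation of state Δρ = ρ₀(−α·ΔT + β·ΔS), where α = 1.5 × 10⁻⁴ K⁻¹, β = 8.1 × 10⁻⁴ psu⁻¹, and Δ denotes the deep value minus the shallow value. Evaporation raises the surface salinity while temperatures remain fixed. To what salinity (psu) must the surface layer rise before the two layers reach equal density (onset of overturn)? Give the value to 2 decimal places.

Neutral buoyancy requires −α(T_deep − T_surf) + β(S_deep − S_surf′) = 0.
S_surf′ = S_deep − (α/β)·ΔT = 34.31 − (1.5 × 10⁻⁴/8.1 × 10⁻⁴)·(-1.5) = 34.5878 psu.
Increase required: 34.5878 − 33.96 = 0.6278 psu.

34.59 psu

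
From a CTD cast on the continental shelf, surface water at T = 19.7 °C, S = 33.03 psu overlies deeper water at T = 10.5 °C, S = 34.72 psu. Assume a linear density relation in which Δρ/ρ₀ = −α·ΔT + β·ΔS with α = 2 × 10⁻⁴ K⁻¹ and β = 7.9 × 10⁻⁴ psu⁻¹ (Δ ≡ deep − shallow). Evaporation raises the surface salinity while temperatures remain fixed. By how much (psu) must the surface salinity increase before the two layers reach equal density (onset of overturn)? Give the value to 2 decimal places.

Neutral buoyancy requires −α(T_deep − T_surf) + β(S_deep − S_surf′) = 0.
S_surf′ = S_deep − (α/β)·ΔT = 34.72 − (2 × 10⁻⁴/7.9 × 10⁻⁴)·(-9.2) = 37.0491 psu.
Increase required: 37.0491 − 33.03 = 4.0191 psu.

4.02 psu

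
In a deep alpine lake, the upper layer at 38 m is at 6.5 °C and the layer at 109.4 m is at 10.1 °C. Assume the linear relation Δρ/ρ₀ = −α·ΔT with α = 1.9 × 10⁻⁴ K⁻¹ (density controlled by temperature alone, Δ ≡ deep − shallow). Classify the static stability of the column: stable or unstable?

ΔT = 10.1 − 6.5 = +3.6 K, so Δρ/ρ₀ = −αΔT = -6.84 × 10⁻⁴.
Δρ/ρ₀ < 0, so Δρ < 0: deeper water is lighter → statically unstable; the column would overturn.

unstable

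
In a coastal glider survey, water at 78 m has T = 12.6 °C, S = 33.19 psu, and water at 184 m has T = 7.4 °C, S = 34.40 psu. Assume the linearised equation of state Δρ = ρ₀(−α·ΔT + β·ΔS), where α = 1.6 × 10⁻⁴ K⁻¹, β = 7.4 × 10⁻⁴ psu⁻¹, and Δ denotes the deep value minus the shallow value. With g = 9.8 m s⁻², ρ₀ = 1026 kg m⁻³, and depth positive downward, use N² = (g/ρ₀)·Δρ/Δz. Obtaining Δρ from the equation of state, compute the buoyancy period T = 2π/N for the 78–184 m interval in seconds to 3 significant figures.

497 s

ΔT = -5.2 K, ΔS = +1.21 psu (deep − shallow).
Δρ/ρ₀ = −αΔT + βΔS = 8.32 × 10⁻⁴ + 8.954 × 10⁻⁴ = 1.7274 × 10⁻³, so Δρ ≈ 1.772 kg m⁻³.
N² = (g/ρ₀)·Δρ/Δz = g·(Δρ/ρ₀)/Δz = 9.8 × 1.7274 × 10⁻³ / 106 = 1.5970 × 10⁻⁴ s⁻².
N = √(1.5970 × 10⁻⁴) = 0.012637 rad s⁻¹ → T = 2π/N = 497.21 s ≈ 497 s.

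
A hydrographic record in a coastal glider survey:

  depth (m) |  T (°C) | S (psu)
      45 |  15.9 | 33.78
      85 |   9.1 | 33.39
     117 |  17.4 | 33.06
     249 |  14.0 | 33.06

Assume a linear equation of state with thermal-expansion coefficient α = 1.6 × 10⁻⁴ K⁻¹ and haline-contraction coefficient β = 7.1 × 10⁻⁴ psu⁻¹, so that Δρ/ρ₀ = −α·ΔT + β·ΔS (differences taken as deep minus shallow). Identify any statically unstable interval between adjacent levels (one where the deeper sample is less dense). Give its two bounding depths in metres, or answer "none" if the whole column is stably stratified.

Evaluate Δρ/ρ₀ = −αΔT + βΔS across each adjacent pair:
  45–85 m: −αΔT+βΔS = −(1.6 × 10⁻⁴)(-6.8)+(7.1 × 10⁻⁴)(-0.39) = 8.1 × 10⁻⁴ → stable
  85–117 m: −αΔT+βΔS = −(1.6 × 10⁻⁴)(+8.3)+(7.1 × 10⁻⁴)(-0.33) = -1.6 × 10⁻³ → UNSTABLE
  117–249 m: −αΔT+βΔS = −(1.6 × 10⁻⁴)(-3.4)+(7.1 × 10⁻⁴)(+0.00) = 5.4 × 10⁻⁴ → stable
The 85–117 m interval has Δρ < 0: lighter water underlies denser water.

85–117 m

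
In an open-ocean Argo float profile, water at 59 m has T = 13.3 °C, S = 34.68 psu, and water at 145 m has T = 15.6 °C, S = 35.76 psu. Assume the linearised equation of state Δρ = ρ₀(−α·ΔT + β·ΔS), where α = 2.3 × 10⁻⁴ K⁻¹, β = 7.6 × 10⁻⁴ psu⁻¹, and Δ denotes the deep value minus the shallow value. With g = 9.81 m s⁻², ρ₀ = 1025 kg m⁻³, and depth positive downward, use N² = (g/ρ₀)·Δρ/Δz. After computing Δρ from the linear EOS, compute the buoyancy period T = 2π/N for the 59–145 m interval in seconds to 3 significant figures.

ΔT = +2.3 K, ΔS = +1.08 psu (deep − shallow).
Δρ/ρ₀ = −αΔT + βΔS = -5.29 × 10⁻⁴ + 8.208 × 10⁻⁴ = 2.918 × 10⁻⁴, so Δρ ≈ 0.2991 kg m⁻³.
N² = (g/ρ₀)·Δρ/Δz = g·(Δρ/ρ₀)/Δz = 9.81 × 2.918 × 10⁻⁴ / 86 = 3.3286 × 10⁻⁵ s⁻².
N = √(3.3286 × 10⁻⁵) = 5.7694 × 10⁻³ rad s⁻¹ → T = 2π/N = 1.0891 × 10³ s ≈ 1.09 × 10³ s.

1.09 × 10³ s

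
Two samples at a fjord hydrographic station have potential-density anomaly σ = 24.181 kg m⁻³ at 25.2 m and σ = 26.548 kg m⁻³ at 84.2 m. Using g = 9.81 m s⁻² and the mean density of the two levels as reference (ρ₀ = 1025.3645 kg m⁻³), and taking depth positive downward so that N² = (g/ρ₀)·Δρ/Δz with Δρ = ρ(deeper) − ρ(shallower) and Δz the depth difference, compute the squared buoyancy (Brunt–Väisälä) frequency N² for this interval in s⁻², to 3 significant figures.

Δρ = 1026.548 − 1024.181 = 2.367 kg m⁻³ over Δz = 84.2 − 25.2 = 59 m.
N² = (9.81/1025.3645) × (2.367/59) = 3.8383 × 10⁻⁴ s⁻² ≈ 3.84 × 10⁻⁴ s⁻².
N² > 0, so the interval is statically stable.

3.84 × 10⁻⁴ s⁻²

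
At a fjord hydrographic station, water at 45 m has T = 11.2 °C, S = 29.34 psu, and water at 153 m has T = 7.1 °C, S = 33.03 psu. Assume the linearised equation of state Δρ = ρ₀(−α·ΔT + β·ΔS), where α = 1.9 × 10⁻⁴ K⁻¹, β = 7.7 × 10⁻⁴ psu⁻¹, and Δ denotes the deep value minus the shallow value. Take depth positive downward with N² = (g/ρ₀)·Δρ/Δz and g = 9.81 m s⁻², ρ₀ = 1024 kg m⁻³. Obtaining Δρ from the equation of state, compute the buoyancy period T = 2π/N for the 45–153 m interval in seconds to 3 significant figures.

346 s

ΔT = -4.1 K, ΔS = +3.69 psu (deep − shallow).
Δρ/ρ₀ = −αΔT + βΔS = 7.79 × 10⁻⁴ + 2.8413 × 10⁻³ = 3.6203 × 10⁻³, so Δρ ≈ 3.707 kg m⁻³.
N² = (g/ρ₀)·Δρ/Δz = g·(Δρ/ρ₀)/Δz = 9.81 × 3.6203 × 10⁻³ / 108 = 3.2884 × 10⁻⁴ s⁻².
N = √(3.2884 × 10⁻⁴) = 0.018134 rad s⁻¹ → T = 2π/N = 346.49 s ≈ 346 s.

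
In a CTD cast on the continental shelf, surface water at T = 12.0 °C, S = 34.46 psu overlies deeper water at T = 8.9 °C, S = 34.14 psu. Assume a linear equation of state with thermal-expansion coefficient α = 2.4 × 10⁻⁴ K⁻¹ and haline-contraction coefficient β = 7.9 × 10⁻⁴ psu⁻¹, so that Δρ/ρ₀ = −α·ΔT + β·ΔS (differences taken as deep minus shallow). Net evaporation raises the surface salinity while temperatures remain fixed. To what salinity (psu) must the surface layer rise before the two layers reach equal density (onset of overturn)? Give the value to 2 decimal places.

35.08 psu

Neutral buoyancy requires −α(T_deep − T_surf) + β(S_deep − S_surf′) = 0.
S_surf′ = S_deep − (α/β)·ΔT = 34.14 − (2.4 × 10⁻⁴/7.9 × 10⁻⁴)·(-3.1) = 35.0818 psu.
Increase required: 35.0818 − 34.46 = 0.6218 psu.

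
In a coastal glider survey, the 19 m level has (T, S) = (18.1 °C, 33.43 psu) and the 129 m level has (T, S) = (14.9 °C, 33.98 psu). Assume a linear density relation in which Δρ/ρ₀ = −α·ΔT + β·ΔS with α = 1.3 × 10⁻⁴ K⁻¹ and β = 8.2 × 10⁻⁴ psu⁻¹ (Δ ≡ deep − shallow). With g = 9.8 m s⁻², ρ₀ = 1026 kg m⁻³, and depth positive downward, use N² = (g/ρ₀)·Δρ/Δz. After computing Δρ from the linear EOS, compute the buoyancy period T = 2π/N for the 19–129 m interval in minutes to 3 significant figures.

11.9 min

ΔT = -3.2 K, ΔS = +0.55 psu (deep − shallow).
Δρ/ρ₀ = −αΔT + βΔS = 4.16 × 10⁻⁴ + 4.51 × 10⁻⁴ = 8.67 × 10⁻⁴, so Δρ ≈ 0.8895 kg m⁻³.
N² = (g/ρ₀)·Δρ/Δz = g·(Δρ/ρ₀)/Δz = 9.8 × 8.67 × 10⁻⁴ / 110 = 7.7242 × 10⁻⁵ s⁻².
N = √(7.7242 × 10⁻⁵) = 8.7887 × 10⁻³ rad s⁻¹ → T = 2π/N = 714.92 s = 11.915 min ≈ 11.9 min.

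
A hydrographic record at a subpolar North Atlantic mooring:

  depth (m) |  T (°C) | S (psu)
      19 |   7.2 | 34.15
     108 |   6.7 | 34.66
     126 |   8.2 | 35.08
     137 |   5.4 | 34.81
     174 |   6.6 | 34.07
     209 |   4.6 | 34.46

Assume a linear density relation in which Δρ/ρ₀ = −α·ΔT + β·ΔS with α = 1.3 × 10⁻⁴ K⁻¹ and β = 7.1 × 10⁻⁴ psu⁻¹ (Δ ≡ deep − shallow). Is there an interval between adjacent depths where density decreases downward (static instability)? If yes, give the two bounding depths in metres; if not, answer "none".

137–174 m

Evaluate Δρ/ρ₀ = −αΔT + βΔS across each adjacent pair:
  19–108 m: −αΔT+βΔS = −(1.3 × 10⁻⁴)(-0.5)+(7.1 × 10⁻⁴)(+0.51) = 4.3 × 10⁻⁴ → stable
  108–126 m: −αΔT+βΔS = −(1.3 × 10⁻⁴)(+1.5)+(7.1 × 10⁻⁴)(+0.42) = 1.0 × 10⁻⁴ → stable
  126–137 m: −αΔT+βΔS = −(1.3 × 10⁻⁴)(-2.8)+(7.1 × 10⁻⁴)(-0.27) = 1.7 × 10⁻⁴ → stable
  137–174 m: −αΔT+βΔS = −(1.3 × 10⁻⁴)(+1.2)+(7.1 × 10⁻⁴)(-0.74) = -6.8 × 10⁻⁴ → UNSTABLE
  174–209 m: −αΔT+βΔS = −(1.3 × 10⁻⁴)(-2.0)+(7.1 × 10⁻⁴)(+0.39) = 5.4 × 10⁻⁴ → stable
The 137–174 m interval has Δρ < 0: lighter water underlies denser water.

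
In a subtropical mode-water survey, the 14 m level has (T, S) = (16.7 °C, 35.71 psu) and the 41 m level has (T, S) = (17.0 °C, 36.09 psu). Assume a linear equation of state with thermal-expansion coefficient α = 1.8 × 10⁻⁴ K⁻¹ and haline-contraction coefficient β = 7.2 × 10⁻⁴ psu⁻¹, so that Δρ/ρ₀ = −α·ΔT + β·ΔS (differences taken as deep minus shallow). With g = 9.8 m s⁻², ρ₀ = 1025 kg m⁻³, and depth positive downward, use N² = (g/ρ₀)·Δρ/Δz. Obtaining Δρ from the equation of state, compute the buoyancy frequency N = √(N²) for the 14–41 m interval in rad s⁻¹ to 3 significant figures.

8.93 × 10⁻³ rad s⁻¹

ΔT = +0.3 K, ΔS = +0.38 psu (deep − shallow).
Δρ/ρ₀ = −αΔT + βΔS = -5.40 × 10⁻⁵ + 2.736 × 10⁻⁴ = 2.196 × 10⁻⁴, so Δρ ≈ 0.2251 kg m⁻³.
N² = (g/ρ₀)·Δρ/Δz = g·(Δρ/ρ₀)/Δz = 9.8 × 2.196 × 10⁻⁴ / 27 = 7.9707 × 10⁻⁵ s⁻².
N = √(7.9707 × 10⁻⁵) = 8.9279 × 10⁻³ rad s⁻¹ ≈ 8.93 × 10⁻³ rad s⁻¹.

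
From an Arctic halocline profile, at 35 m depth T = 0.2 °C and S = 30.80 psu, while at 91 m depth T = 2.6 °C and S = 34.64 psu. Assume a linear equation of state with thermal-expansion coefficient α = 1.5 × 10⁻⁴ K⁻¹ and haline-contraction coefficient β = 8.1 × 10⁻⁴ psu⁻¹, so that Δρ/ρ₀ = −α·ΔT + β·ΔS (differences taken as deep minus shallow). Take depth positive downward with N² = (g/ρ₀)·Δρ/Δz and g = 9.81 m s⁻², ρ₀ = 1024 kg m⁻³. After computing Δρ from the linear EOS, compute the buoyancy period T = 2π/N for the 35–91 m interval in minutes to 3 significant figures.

4.77 min

ΔT = +2.4 K, ΔS = +3.84 psu (deep − shallow).
Δρ/ρ₀ = −αΔT + βΔS = -3.60 × 10⁻⁴ + 3.1104 × 10⁻³ = 2.7504 × 10⁻³, so Δρ ≈ 2.816 kg m⁻³.
N² = (g/ρ₀)·Δρ/Δz = g·(Δρ/ρ₀)/Δz = 9.81 × 2.7504 × 10⁻³ / 56 = 4.8181 × 10⁻⁴ s⁻².
N = √(4.8181 × 10⁻⁴) = 0.021950 rad s⁻¹ → T = 2π/N = 286.25 s = 4.7708 min ≈ 4.77 min.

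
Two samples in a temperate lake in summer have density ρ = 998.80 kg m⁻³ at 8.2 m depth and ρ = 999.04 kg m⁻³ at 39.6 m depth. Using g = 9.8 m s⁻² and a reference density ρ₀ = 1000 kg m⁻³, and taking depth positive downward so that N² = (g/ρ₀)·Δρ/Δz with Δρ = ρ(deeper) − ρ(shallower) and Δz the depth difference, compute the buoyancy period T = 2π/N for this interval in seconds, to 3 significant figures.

726 s

Δρ = 999.04 − 998.80 = 0.24 kg m⁻³ over Δz = 39.6 − 8.2 = 31.4 m.
N² = (9.8/1000) × (0.24/31.4) = 7.4904 × 10⁻⁵ s⁻².
N = √(7.4904 × 10⁻⁵) = 8.6547 × 10⁻³ rad s⁻¹, so T = 2π/N = 725.99 s ≈ 726 s.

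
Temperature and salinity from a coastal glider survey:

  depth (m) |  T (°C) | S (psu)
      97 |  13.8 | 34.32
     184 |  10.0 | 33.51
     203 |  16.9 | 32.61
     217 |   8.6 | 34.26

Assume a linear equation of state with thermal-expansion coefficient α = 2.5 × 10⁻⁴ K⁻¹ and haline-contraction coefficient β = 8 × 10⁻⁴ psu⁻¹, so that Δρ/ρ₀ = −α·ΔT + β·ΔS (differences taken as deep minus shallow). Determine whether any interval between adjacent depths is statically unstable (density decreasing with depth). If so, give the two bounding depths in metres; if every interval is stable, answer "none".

184–203 m

Evaluate Δρ/ρ₀ = −αΔT + βΔS across each adjacent pair:
  97–184 m: −αΔT+βΔS = −(2.5 × 10⁻⁴)(-3.8)+(8 × 10⁻⁴)(-0.81) = 3.0 × 10⁻⁴ → stable
  184–203 m: −αΔT+βΔS = −(2.5 × 10⁻⁴)(+6.9)+(8 × 10⁻⁴)(-0.90) = -2.4 × 10⁻³ → UNSTABLE
  203–217 m: −αΔT+βΔS = −(2.5 × 10⁻⁴)(-8.3)+(8 × 10⁻⁴)(+1.65) = 3.4 × 10⁻³ → stable
The 184–203 m interval has Δρ < 0: lighter water underlies denser water.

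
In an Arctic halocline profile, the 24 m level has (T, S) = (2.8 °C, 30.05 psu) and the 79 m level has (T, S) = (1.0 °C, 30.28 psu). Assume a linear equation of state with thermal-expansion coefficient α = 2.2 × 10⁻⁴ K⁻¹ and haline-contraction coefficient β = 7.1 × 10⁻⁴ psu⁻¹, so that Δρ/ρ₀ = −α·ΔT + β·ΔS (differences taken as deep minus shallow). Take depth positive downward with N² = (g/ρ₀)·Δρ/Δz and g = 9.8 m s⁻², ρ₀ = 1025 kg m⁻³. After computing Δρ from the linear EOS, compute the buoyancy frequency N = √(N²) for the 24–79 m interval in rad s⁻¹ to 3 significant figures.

9.98 × 10⁻³ rad s⁻¹

ΔT = -1.8 K, ΔS = +0.23 psu (deep − shallow).
Δρ/ρ₀ = −αΔT + βΔS = 3.96 × 10⁻⁴ + 1.633 × 10⁻⁴ = 5.593 × 10⁻⁴, so Δρ ≈ 0.5733 kg m⁻³.
N² = (g/ρ₀)·Δρ/Δz = g·(Δρ/ρ₀)/Δz = 9.8 × 5.593 × 10⁻⁴ / 55 = 9.9657 × 10⁻⁵ s⁻².
N = √(9.9657 × 10⁻⁵) = 9.9828 × 10⁻³ rad s⁻¹ ≈ 9.98 × 10⁻³ rad s⁻¹.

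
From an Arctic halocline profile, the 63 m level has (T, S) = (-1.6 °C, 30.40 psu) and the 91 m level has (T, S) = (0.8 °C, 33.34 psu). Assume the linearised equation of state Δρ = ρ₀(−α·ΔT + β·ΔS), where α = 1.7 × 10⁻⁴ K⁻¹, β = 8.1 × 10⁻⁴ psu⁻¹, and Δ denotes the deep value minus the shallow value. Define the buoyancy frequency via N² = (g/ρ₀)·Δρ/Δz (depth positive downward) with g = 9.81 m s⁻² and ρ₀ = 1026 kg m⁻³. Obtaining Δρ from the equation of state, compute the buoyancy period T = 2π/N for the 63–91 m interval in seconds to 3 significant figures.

239 s

ΔT = +2.4 K, ΔS = +2.94 psu (deep − shallow).
Δρ/ρ₀ = −αΔT + βΔS = -4.08 × 10⁻⁴ + 2.3814 × 10⁻³ = 1.9734 × 10⁻³, so Δρ ≈ 2.025 kg m⁻³.
N² = (g/ρ₀)·Δρ/Δz = g·(Δρ/ρ₀)/Δz = 9.81 × 1.9734 × 10⁻³ / 28 = 6.9139 × 10⁻⁴ s⁻².
N = √(6.9139 × 10⁻⁴) = 0.026294 rad s⁻¹ → T = 2π/N = 238.96 s ≈ 239 s.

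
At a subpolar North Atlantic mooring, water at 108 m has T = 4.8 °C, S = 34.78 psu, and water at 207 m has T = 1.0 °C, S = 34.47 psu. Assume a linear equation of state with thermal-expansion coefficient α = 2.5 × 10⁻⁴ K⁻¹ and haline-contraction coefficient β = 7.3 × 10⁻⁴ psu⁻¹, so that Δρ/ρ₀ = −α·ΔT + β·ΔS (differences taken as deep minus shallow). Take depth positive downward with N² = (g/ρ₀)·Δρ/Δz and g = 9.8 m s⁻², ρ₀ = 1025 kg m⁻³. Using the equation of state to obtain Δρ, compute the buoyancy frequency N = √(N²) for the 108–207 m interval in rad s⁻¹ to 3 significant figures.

8.46 × 10⁻³ rad s⁻¹

ΔT = -3.8 K, ΔS = -0.31 psu (deep − shallow).
Δρ/ρ₀ = −αΔT + βΔS = 9.50 × 10⁻⁴ − 2.263 × 10⁻⁴ = 7.237 × 10⁻⁴, so Δρ ≈ 0.7418 kg m⁻³.
N² = (g/ρ₀)·Δρ/Δz = g·(Δρ/ρ₀)/Δz = 9.8 × 7.237 × 10⁻⁴ / 99 = 7.1639 × 10⁻⁵ s⁻².
N = √(7.1639 × 10⁻⁵) = 8.4640 × 10⁻³ rad s⁻¹ ≈ 8.46 × 10⁻³ rad s⁻¹.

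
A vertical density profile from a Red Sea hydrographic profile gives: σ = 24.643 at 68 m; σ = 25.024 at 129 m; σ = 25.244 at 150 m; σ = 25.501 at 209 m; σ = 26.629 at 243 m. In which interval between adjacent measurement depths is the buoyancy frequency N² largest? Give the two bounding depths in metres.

209–243 m

Compute the density gradient over each adjacent pair:
  68–129 m: Δρ/Δz = 0.381/61 = 6.2 × 10⁻³ kg m⁻⁴
  129–150 m: Δρ/Δz = 0.220/21 = 0.010 kg m⁻⁴
  150–209 m: Δρ/Δz = 0.257/59 = 4.4 × 10⁻³ kg m⁻⁴
  209–243 m: Δρ/Δz = 1.128/34 = 0.033 kg m⁻⁴
The largest gradient is in the 209–243 m interval — the pycnocline.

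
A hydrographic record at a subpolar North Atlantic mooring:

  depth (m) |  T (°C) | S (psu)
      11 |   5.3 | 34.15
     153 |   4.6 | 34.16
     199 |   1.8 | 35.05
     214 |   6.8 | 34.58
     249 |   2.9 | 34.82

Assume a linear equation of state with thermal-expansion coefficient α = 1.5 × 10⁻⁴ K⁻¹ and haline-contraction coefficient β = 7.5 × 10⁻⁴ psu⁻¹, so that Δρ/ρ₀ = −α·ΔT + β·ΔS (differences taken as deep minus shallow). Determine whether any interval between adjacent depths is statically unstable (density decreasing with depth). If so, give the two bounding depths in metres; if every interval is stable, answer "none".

Evaluate Δρ/ρ₀ = −αΔT + βΔS across each adjacent pair:
  11–153 m: −αΔT+βΔS = −(1.5 × 10⁻⁴)(-0.7)+(7.5 × 10⁻⁴)(+0.01) = 1.1 × 10⁻⁴ → stable
  153–199 m: −αΔT+βΔS = −(1.5 × 10⁻⁴)(-2.8)+(7.5 × 10⁻⁴)(+0.89) = 1.1 × 10⁻³ → stable
  199–214 m: −αΔT+βΔS = −(1.5 × 10⁻⁴)(+5.0)+(7.5 × 10⁻⁴)(-0.47) = -1.1 × 10⁻³ → UNSTABLE
  214–249 m: −αΔT+βΔS = −(1.5 × 10⁻⁴)(-3.9)+(7.5 × 10⁻⁴)(+0.24) = 7.6 × 10⁻⁴ → stable
The 199–214 m interval has Δρ < 0: lighter water underlies denser water.

199–214 m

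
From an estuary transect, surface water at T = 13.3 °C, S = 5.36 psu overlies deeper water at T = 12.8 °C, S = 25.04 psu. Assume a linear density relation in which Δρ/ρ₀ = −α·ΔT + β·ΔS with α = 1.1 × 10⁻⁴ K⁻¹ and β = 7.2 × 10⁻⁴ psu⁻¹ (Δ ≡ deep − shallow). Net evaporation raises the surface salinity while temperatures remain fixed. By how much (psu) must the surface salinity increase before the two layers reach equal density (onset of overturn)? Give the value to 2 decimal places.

Neutral buoyancy requires −α(T_deep − T_surf) + β(S_deep − S_surf′) = 0.
S_surf′ = S_deep − (α/β)·ΔT = 25.04 − (1.1 × 10⁻⁴/7.2 × 10⁻⁴)·(-0.5) = 25.1164 psu.
Increase required: 25.1164 − 5.36 = 19.7564 psu.

19.76 psu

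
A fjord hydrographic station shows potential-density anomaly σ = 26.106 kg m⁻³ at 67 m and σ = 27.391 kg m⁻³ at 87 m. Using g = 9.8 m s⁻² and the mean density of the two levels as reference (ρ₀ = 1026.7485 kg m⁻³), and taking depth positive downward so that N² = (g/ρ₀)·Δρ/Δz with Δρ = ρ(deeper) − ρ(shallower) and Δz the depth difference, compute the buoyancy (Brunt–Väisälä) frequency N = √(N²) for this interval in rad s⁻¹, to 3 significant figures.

0.0248 rad s⁻¹

Δρ = 1027.391 − 1026.106 = 1.285 kg m⁻³ over Δz = 87 − 67 = 20 m.
N² = (9.8/1026.7485) × (1.285/20) = 6.1325 × 10⁻⁴ s⁻².
N = √(6.1325 × 10⁻⁴) = 0.024764 rad s⁻¹ ≈ 0.0248 rad s⁻¹.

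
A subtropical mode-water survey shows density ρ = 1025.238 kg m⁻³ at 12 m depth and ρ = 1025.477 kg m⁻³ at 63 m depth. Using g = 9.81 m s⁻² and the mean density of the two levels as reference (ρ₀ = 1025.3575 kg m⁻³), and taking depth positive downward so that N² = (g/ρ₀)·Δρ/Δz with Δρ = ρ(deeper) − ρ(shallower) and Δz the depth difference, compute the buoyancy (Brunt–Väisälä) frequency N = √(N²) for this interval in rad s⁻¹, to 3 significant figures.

6.70 × 10⁻³ rad s⁻¹

Δρ = 1025.477 − 1025.238 = 0.239 kg m⁻³ over Δz = 63 − 12 = 51 m.
N² = (9.81/1025.3575) × (0.239/51) = 4.4835 × 10⁻⁵ s⁻².
N = √(4.4835 × 10⁻⁵) = 6.6959 × 10⁻³ rad s⁻¹ ≈ 6.70 × 10⁻³ rad s⁻¹.
Since Δρ > 0 the layer is stably stratified.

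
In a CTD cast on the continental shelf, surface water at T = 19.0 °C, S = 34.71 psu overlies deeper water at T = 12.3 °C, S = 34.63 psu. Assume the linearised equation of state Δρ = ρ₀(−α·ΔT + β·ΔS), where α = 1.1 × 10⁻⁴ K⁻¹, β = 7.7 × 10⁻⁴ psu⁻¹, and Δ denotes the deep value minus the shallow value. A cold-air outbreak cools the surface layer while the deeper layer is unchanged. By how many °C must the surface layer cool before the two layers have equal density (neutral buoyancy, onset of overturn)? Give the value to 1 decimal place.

Neutral buoyancy requires Δρ = 0, i.e. −α(T_deep − T_surf′) + β(S_deep − S_surf) = 0.
T_surf′ = T_deep − (β/α)·ΔS = 12.3 − (7.7 × 10⁻⁴/1.1 × 10⁻⁴)·(-0.08) = 12.860 °C.
Cooling required: 19.0 − (12.860) = 6.140 °C.

6.1 °C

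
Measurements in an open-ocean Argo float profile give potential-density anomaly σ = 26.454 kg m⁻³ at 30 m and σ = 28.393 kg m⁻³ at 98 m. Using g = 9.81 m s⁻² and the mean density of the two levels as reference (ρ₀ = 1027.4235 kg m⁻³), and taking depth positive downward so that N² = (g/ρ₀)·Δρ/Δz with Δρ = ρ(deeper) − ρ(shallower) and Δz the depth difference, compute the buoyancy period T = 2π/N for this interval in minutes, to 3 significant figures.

6.35 min

Δρ = 1028.393 − 1026.454 = 1.939 kg m⁻³ over Δz = 98 − 30 = 68 m.
N² = (9.81/1027.4235) × (1.939/68) = 2.7226 × 10⁻⁴ s⁻².
N = √(2.7226 × 10⁻⁴) = 0.016500 rad s⁻¹, so T = 2π/N = 380.80 s = 6.3467 min ≈ 6.35 min.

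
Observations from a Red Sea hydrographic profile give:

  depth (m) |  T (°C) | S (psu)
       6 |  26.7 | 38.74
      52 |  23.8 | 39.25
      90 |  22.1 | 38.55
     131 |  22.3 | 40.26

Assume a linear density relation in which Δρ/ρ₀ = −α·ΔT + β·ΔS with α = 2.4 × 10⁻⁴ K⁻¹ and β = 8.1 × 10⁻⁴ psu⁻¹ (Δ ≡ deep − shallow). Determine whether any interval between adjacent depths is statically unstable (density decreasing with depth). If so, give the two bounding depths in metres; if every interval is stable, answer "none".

52–90 m

Evaluate Δρ/ρ₀ = −αΔT + βΔS across each adjacent pair:
  6–52 m: −αΔT+βΔS = −(2.4 × 10⁻⁴)(-2.9)+(8.1 × 10⁻⁴)(+0.51) = 1.1 × 10⁻³ → stable
  52–90 m: −αΔT+βΔS = −(2.4 × 10⁻⁴)(-1.7)+(8.1 × 10⁻⁴)(-0.70) = -1.6 × 10⁻⁴ → UNSTABLE
  90–131 m: −αΔT+βΔS = −(2.4 × 10⁻⁴)(+0.2)+(8.1 × 10⁻⁴)(+1.71) = 1.3 × 10⁻³ → stable
The 52–90 m interval has Δρ < 0: lighter water underlies denser water.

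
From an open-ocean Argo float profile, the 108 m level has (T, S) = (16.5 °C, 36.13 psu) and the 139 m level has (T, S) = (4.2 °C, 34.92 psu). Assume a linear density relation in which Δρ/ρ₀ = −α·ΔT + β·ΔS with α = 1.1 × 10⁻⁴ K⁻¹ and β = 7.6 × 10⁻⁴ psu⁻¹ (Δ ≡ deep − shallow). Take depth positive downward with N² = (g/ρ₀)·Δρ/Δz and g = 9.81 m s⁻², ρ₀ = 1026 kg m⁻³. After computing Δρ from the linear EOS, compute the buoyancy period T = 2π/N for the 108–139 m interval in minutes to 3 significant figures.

ΔT = -12.3 K, ΔS = -1.21 psu (deep − shallow).
Δρ/ρ₀ = −αΔT + βΔS = 1.353 × 10⁻³ − 9.196 × 10⁻⁴ = 4.334 × 10⁻⁴, so Δρ ≈ 0.4447 kg m⁻³.
N² = (g/ρ₀)·Δρ/Δz = g·(Δρ/ρ₀)/Δz = 9.81 × 4.334 × 10⁻⁴ / 31 = 1.3715 × 10⁻⁴ s⁻².
N = √(1.3715 × 10⁻⁴) = 0.011711 rad s⁻¹ → T = 2π/N = 536.52 s = 8.9420 min ≈ 8.94 min.

8.94 min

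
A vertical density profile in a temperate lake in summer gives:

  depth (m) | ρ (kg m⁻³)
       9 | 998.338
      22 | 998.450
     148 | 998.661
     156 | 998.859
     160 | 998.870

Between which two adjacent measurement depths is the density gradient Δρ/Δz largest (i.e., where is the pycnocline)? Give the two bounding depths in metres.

Compute the density gradient over each adjacent pair:
  9–22 m: Δρ/Δz = 0.112/13 = 8.6 × 10⁻³ kg m⁻⁴
  22–148 m: Δρ/Δz = 0.211/126 = 1.7 × 10⁻³ kg m⁻⁴
  148–156 m: Δρ/Δz = 0.198/8 = 0.025 kg m⁻⁴
  156–160 m: Δρ/Δz = 0.011/4 = 2.7 × 10⁻³ kg m⁻⁴
The largest gradient is in the 148–156 m interval — the pycnocline.

148–156 m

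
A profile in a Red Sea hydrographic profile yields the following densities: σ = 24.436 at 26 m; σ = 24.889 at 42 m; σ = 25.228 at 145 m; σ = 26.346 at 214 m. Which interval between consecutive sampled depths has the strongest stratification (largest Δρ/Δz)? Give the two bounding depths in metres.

26–42 m

Compute the density gradient over each adjacent pair:
  26–42 m: Δρ/Δz = 0.453/16 = 0.028 kg m⁻⁴
  42–145 m: Δρ/Δz = 0.339/103 = 3.3 × 10⁻³ kg m⁻⁴
  145–214 m: Δρ/Δz = 1.118/69 = 0.016 kg m⁻⁴
The largest gradient is in the 26–42 m interval — the pycnocline.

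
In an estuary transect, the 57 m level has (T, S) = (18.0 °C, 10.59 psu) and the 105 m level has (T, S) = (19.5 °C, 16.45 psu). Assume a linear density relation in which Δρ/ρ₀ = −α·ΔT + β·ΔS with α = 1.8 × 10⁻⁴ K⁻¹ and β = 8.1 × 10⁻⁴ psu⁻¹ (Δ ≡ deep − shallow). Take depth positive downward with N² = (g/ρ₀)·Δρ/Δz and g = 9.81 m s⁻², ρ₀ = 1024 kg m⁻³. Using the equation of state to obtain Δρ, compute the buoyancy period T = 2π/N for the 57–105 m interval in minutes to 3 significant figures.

ΔT = +1.5 K, ΔS = +5.86 psu (deep − shallow).
Δρ/ρ₀ = −αΔT + βΔS = -2.70 × 10⁻⁴ + 4.7466 × 10⁻³ = 4.4766 × 10⁻³, so Δρ ≈ 4.584 kg m⁻³.
N² = (g/ρ₀)·Δρ/Δz = g·(Δρ/ρ₀)/Δz = 9.81 × 4.4766 × 10⁻³ / 48 = 9.1491 × 10⁻⁴ s⁻².
N = √(9.1491 × 10⁻⁴) = 0.030247 rad s⁻¹ → T = 2π/N = 207.73 s = 3.4622 min ≈ 3.46 min.

3.46 min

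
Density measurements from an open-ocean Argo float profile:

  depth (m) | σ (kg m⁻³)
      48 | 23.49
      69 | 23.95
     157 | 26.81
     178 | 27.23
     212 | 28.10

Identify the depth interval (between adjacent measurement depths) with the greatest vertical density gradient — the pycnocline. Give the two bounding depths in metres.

Compute the density gradient over each adjacent pair:
  48–69 m: Δρ/Δz = 0.46/21 = 0.022 kg m⁻⁴
  69–157 m: Δρ/Δz = 2.86/88 = 0.033 kg m⁻⁴
  157–178 m: Δρ/Δz = 0.42/21 = 0.020 kg m⁻⁴
  178–212 m: Δρ/Δz = 0.87/34 = 0.026 kg m⁻⁴
The largest gradient is in the 69–157 m interval — the pycnocline.

69–157 m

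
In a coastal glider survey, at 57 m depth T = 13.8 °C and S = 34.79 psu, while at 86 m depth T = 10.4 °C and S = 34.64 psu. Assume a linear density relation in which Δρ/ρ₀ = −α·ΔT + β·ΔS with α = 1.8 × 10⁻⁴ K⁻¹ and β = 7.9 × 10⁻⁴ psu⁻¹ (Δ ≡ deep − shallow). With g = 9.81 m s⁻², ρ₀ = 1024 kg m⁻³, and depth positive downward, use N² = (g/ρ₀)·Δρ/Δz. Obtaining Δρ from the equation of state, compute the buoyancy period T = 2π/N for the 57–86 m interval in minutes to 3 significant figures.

8.10 min

ΔT = -3.4 K, ΔS = -0.15 psu (deep − shallow).
Δρ/ρ₀ = −αΔT + βΔS = 6.12 × 10⁻⁴ − 1.185 × 10⁻⁴ = 4.935 × 10⁻⁴, so Δρ ≈ 0.5053 kg m⁻³.
N² = (g/ρ₀)·Δρ/Δz = g·(Δρ/ρ₀)/Δz = 9.81 × 4.935 × 10⁻⁴ / 29 = 1.6694 × 10⁻⁴ s⁻².
N = √(1.6694 × 10⁻⁴) = 0.012921 rad s⁻¹ → T = 2π/N = 486.28 s = 8.1047 min ≈ 8.10 min.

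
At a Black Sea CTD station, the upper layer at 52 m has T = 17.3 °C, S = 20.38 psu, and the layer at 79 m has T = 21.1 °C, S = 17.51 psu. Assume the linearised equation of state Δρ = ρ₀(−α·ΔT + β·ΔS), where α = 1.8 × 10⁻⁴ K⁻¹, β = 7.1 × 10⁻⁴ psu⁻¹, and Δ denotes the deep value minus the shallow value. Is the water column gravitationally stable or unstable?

ΔT = 21.1 − 17.3 = +3.8 K and ΔS = 17.51 − 20.38 = -2.87 psu (deep − shallow).
−αΔT = -6.84 × 10⁻⁴; βΔS = -2.0377 × 10⁻³; sum Δρ/ρ₀ = -2.7217 × 10⁻³.
Δρ/ρ₀ < 0, so Δρ < 0: deeper water is lighter → statically unstable; the column would overturn.

unstable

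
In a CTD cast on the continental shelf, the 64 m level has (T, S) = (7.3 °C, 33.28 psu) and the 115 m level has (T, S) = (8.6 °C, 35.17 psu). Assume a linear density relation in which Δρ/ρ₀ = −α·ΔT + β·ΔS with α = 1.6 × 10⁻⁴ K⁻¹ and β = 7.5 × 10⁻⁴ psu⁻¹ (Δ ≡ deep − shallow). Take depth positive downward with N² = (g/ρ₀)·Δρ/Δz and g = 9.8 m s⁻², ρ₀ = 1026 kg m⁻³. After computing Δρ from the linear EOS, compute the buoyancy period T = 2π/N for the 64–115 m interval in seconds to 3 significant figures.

412 s

ΔT = +1.3 K, ΔS = +1.89 psu (deep − shallow).
Δρ/ρ₀ = −αΔT + βΔS = -2.08 × 10⁻⁴ + 1.4175 × 10⁻³ = 1.2095 × 10⁻³, so Δρ ≈ 1.241 kg m⁻³.
N² = (g/ρ₀)·Δρ/Δz = g·(Δρ/ρ₀)/Δz = 9.8 × 1.2095 × 10⁻³ / 51 = 2.3241 × 10⁻⁴ s⁻².
N = √(2.3241 × 10⁻⁴) = 0.015245 rad s⁻¹ → T = 2π/N = 412.15 s ≈ 412 s.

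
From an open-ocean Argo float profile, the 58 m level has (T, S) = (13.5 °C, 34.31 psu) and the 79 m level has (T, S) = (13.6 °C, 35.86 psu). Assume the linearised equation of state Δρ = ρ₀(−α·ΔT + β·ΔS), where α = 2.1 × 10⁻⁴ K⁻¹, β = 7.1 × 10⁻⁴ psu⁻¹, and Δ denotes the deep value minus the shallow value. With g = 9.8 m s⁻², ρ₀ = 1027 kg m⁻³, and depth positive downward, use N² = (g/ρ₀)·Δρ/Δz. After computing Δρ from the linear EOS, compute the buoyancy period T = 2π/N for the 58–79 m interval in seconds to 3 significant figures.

280 s

ΔT = +0.1 K, ΔS = +1.55 psu (deep − shallow).
Δρ/ρ₀ = −αΔT + βΔS = -2.10 × 10⁻⁵ + 1.1005 × 10⁻³ = 1.0795 × 10⁻³, so Δρ ≈ 1.109 kg m⁻³.
N² = (g/ρ₀)·Δρ/Δz = g·(Δρ/ρ₀)/Δz = 9.8 × 1.0795 × 10⁻³ / 21 = 5.0377 × 10⁻⁴ s⁻².
N = √(5.0377 × 10⁻⁴) = 0.022445 rad s⁻¹ → T = 2π/N = 279.94 s ≈ 280 s.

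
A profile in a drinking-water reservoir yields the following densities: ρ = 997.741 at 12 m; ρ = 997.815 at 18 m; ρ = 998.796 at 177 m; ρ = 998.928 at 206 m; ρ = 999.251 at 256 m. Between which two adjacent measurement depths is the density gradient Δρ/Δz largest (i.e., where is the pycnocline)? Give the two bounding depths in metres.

Compute the density gradient over each adjacent pair:
  12–18 m: Δρ/Δz = 0.074/6 = 0.012 kg m⁻⁴
  18–177 m: Δρ/Δz = 0.981/159 = 6.2 × 10⁻³ kg m⁻⁴
  177–206 m: Δρ/Δz = 0.132/29 = 4.6 × 10⁻³ kg m⁻⁴
  206–256 m: Δρ/Δz = 0.323/50 = 6.5 × 10⁻³ kg m⁻⁴
The largest gradient is in the 12–18 m interval — the pycnocline.

12–18 m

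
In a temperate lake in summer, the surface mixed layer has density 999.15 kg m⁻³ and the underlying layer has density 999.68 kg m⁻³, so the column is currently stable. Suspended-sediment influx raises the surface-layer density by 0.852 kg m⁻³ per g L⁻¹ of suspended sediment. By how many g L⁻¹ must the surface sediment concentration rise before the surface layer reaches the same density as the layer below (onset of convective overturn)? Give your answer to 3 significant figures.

0.622 g L⁻¹

Density deficit of the surface layer: 999.68 − 999.15 = 0.53 kg m⁻³.
Required change = 0.53 / 0.852 = 0.622 g L⁻¹.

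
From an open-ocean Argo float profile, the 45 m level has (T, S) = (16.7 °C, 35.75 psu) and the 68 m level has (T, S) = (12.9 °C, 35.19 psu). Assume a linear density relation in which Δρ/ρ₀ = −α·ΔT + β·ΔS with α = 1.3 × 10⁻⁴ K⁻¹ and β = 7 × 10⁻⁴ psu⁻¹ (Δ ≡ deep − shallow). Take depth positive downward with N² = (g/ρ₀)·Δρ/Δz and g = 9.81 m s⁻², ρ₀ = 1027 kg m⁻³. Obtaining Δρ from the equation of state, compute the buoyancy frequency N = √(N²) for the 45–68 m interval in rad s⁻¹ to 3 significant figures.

6.60 × 10⁻³ rad s⁻¹

ΔT = -3.8 K, ΔS = -0.56 psu (deep − shallow).
Δρ/ρ₀ = −αΔT + βΔS = 4.94 × 10⁻⁴ − 3.92 × 10⁻⁴ = 1.02 × 10⁻⁴, so Δρ ≈ 0.1048 kg m⁻³.
N² = (g/ρ₀)·Δρ/Δz = g·(Δρ/ρ₀)/Δz = 9.81 × 1.02 × 10⁻⁴ / 23 = 4.3505 × 10⁻⁵ s⁻².
N = √(4.3505 × 10⁻⁵) = 6.5958 × 10⁻³ rad s⁻¹ ≈ 6.60 × 10⁻³ rad s⁻¹.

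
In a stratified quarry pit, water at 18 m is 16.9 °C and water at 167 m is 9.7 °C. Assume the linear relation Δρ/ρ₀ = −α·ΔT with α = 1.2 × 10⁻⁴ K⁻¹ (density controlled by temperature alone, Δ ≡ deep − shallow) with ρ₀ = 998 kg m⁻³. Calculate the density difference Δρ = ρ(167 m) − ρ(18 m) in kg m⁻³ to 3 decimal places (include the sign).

ΔT = -7.2 K, Δρ/ρ₀ = −αΔT = 8.64 × 10⁻⁴.
Δρ = 998 × (8.64 × 10⁻⁴) = +0.862 kg m⁻³.
Positive Δρ: denser below, stable.

+0.862 kg m⁻³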